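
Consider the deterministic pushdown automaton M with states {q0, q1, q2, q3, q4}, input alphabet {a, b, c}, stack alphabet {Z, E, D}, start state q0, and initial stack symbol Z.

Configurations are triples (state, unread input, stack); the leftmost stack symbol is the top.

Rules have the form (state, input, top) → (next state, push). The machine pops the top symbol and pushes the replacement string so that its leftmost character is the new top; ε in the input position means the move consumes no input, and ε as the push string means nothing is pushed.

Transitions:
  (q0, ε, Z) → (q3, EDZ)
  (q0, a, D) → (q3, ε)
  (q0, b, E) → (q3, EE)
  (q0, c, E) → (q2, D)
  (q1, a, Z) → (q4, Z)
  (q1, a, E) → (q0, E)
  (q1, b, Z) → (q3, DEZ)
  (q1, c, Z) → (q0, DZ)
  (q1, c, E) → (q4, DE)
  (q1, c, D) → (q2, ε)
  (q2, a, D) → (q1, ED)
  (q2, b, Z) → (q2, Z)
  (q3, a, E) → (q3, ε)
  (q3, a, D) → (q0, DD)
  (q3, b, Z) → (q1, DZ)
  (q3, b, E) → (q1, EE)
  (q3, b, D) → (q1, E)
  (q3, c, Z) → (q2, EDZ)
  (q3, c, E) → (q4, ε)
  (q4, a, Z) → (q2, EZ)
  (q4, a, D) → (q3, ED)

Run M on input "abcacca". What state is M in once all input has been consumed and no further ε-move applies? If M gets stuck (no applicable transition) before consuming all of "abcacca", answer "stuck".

stuck

(q0, abcacca, Z)
  ε-move, top Z: go to q3, push EDZ → (q3, abcacca, EDZ)
  read a, top E: go to q3, push ε → (q3, bcacca, DZ)
  read b, top D: go to q1, push E → (q1, cacca, EZ)
  read c, top E: go to q4, push DE → (q4, acca, DEZ)
  read a, top D: go to q3, push ED → (q3, cca, EDEZ)
  read c, top E: go to q4, push ε → (q4, ca, DEZ)
No transition for (q4, c, top D); M blocks with input ca remaining.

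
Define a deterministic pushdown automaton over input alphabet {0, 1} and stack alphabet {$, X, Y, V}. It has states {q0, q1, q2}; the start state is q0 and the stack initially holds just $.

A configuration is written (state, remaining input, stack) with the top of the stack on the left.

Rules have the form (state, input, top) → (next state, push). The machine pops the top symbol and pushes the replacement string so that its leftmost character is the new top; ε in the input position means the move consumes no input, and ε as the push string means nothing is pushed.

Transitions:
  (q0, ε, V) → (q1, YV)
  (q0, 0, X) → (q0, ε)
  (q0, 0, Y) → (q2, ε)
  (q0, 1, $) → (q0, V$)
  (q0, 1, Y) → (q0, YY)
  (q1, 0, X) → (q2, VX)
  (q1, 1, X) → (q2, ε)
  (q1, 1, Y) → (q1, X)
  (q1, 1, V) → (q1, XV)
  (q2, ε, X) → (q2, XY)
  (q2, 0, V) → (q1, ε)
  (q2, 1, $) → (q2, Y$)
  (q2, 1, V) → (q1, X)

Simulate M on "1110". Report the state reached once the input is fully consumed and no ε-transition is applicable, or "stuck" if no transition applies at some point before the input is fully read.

(q0, 1110, $) ⊢ (q0, 110, V$) ⊢ (q1, 110, YV$) ⊢ (q1, 10, XV$) ⊢ (q2, 0, V$) ⊢ (q1, ε, $)
All input consumed; M is in state q1.

q1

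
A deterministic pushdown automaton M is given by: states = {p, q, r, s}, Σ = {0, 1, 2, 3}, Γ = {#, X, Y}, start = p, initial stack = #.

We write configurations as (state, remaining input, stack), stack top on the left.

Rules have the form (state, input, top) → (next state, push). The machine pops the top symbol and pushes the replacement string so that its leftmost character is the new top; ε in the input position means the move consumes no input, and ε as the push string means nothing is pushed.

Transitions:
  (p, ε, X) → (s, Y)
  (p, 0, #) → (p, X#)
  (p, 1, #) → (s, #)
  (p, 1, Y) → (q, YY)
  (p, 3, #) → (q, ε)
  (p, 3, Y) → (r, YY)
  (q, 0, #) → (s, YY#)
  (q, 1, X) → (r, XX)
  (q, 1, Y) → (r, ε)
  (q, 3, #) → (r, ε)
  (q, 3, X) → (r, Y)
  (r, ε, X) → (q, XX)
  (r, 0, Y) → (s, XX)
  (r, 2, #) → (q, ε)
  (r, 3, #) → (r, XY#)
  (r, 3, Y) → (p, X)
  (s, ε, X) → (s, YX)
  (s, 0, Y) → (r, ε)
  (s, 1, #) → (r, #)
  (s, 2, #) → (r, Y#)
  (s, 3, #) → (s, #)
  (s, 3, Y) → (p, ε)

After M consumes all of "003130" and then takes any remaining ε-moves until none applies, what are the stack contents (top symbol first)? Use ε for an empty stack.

(p, 003130, #)
  read 0, top #: go to p, push X# → (p, 03130, X#)
  ε-move, top X: go to s, push Y → (s, 03130, Y#)
  read 0, top Y: go to r, push ε → (r, 3130, #)
  read 3, top #: go to r, push XY# → (r, 130, XY#)
  ε-move, top X: go to q, push XX → (q, 130, XXY#)
  read 1, top X: go to r, push XX → (r, 30, XXXY#)
  ε-move, top X: go to q, push XX → (q, 30, XXXXY#)
  read 3, top X: go to r, push Y → (r, 0, YXXXY#)
  read 0, top Y: go to s, push XX → (s, ε, XXXXXY#)
  ε-move, top X: go to s, push YX → (s, ε, YXXXXXY#)
All input consumed in state s with stack YXXXXXY#.

YXXXXXY#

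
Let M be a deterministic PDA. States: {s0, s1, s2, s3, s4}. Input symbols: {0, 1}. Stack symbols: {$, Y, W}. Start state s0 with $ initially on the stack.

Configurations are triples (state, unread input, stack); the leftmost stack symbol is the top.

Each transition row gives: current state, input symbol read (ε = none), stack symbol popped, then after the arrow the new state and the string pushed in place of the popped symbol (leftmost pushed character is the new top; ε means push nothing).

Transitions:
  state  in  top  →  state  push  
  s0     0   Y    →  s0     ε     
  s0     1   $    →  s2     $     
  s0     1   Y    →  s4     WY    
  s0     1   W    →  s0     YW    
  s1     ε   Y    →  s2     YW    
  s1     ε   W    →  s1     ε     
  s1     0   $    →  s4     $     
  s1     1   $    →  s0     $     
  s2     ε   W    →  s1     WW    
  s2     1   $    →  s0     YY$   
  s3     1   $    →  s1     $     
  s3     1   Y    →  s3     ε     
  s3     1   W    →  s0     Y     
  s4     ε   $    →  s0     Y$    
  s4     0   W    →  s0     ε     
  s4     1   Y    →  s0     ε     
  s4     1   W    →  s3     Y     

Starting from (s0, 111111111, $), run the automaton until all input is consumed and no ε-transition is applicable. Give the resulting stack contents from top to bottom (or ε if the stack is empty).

$

(s0, 111111111, $) ⊢ (s2, 11111111, $) ⊢ (s0, 1111111, YY$) ⊢ (s4, 111111, WYY$) ⊢ (s3, 11111, YYY$) ⊢ (s3, 1111, YY$) ⊢ (s3, 111, Y$) ⊢ (s3, 11, $) ⊢ (s1, 1, $) ⊢ (s0, ε, $)
All input consumed in state s0 with stack $.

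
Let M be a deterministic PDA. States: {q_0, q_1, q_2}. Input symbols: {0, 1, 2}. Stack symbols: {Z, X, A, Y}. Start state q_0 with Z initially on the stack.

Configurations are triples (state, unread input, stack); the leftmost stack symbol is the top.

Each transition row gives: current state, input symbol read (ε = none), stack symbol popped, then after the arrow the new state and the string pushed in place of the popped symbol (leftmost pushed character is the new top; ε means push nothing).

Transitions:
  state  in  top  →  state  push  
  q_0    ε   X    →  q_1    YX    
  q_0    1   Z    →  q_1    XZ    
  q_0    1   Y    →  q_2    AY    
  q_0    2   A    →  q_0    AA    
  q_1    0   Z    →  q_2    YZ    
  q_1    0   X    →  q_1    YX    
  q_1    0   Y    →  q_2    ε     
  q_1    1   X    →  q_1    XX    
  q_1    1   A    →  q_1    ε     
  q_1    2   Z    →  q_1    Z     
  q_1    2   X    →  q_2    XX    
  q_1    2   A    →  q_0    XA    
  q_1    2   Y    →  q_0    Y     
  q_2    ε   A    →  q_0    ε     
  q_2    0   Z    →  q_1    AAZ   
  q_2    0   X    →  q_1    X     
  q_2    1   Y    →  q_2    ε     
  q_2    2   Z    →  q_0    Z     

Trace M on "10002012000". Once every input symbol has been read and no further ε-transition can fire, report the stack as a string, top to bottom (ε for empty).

XXXXZ

(q_0, 10002012000, Z)
  read 1, top Z: go to q_1, push XZ → (q_1, 0002012000, XZ)
  read 0, top X: go to q_1, push YX → (q_1, 002012000, YXZ)
  read 0, top Y: go to q_2, push ε → (q_2, 02012000, XZ)
  read 0, top X: go to q_1, push X → (q_1, 2012000, XZ)
  read 2, top X: go to q_2, push XX → (q_2, 012000, XXZ)
  read 0, top X: go to q_1, push X → (q_1, 12000, XXZ)
  read 1, top X: go to q_1, push XX → (q_1, 2000, XXXZ)
  read 2, top X: go to q_2, push XX → (q_2, 000, XXXXZ)
  read 0, top X: go to q_1, push X → (q_1, 00, XXXXZ)
  read 0, top X: go to q_1, push YX → (q_1, 0, YXXXXZ)
  read 0, top Y: go to q_2, push ε → (q_2, ε, XXXXZ)
All input consumed in state q_2 with stack XXXXZ.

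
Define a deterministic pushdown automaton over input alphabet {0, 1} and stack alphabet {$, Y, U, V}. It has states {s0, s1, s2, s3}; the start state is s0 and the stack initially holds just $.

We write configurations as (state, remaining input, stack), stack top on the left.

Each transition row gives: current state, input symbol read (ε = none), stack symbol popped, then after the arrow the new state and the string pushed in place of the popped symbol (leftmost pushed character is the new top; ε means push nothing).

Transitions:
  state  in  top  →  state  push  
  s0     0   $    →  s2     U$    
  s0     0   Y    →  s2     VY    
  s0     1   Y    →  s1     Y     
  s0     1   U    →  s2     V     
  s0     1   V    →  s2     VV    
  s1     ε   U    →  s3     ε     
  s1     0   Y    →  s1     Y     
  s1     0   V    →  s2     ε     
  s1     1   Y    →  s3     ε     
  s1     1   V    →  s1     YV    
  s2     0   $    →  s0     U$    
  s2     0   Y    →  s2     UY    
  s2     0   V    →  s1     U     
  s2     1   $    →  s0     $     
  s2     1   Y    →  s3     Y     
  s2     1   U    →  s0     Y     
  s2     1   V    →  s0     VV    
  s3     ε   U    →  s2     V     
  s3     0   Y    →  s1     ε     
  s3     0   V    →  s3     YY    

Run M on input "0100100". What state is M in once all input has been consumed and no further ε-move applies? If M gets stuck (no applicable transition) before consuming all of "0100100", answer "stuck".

(s0, 0100100, $)
  read 0, top $: go to s2, push U$ → (s2, 100100, U$)
  read 1, top U: go to s0, push Y → (s0, 00100, Y$)
  read 0, top Y: go to s2, push VY → (s2, 0100, VY$)
  read 0, top V: go to s1, push U → (s1, 100, UY$)
  ε-move, top U: go to s3, push ε → (s3, 100, Y$)
No transition for (s3, 1, top Y); M blocks with input 100 remaining.

stuck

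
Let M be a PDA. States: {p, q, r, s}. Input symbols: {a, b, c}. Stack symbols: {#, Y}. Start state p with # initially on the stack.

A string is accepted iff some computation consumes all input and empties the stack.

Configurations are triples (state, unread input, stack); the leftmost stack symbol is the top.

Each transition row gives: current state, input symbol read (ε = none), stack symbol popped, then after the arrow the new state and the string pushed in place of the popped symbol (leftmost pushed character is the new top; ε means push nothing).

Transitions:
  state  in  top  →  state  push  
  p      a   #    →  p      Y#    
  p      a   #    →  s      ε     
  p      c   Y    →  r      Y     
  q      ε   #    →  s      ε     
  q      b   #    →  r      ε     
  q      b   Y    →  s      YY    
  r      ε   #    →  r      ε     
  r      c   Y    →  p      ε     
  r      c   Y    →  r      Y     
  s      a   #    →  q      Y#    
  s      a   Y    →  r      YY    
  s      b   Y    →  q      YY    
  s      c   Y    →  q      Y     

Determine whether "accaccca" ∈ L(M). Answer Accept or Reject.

One accepting computation: (p, accaccca, #) ⊢ (p, ccaccca, Y#) ⊢ (r, caccca, Y#) ⊢ (p, accca, #) ⊢ (p, ccca, Y#) ⊢ (r, cca, Y#) ⊢ (r, ca, Y#) ⊢ (p, a, #) ⊢ (s, ε, ε)
All input consumed and the stack is empty.

Accept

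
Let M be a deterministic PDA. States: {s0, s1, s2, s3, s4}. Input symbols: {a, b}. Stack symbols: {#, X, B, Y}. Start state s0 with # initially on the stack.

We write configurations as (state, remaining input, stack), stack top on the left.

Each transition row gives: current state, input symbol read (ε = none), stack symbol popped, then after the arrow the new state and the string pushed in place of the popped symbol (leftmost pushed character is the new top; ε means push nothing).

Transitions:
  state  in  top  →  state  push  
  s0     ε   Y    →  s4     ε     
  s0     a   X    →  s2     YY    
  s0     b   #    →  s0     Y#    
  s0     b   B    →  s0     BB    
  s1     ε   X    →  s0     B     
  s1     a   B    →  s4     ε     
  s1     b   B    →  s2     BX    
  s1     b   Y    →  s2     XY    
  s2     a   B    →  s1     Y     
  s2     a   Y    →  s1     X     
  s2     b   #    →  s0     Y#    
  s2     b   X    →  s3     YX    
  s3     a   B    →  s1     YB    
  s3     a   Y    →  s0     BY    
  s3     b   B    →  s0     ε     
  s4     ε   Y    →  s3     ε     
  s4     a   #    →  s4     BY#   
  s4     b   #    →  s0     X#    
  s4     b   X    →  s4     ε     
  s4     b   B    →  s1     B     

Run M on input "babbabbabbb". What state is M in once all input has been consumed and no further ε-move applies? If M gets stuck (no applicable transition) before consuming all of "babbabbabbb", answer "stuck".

(s0, babbabbabbb, #) ⊢ (s0, abbabbabbb, Y#) ⊢ (s4, abbabbabbb, #) ⊢ (s4, bbabbabbb, BY#) ⊢ (s1, babbabbb, BY#) ⊢ (s2, abbabbb, BXY#) ⊢ (s1, bbabbb, YXY#) ⊢ (s2, babbb, XYXY#) ⊢ (s3, abbb, YXYXY#) ⊢ (s0, bbb, BYXYXY#) ⊢ (s0, bb, BBYXYXY#) ⊢ (s0, b, BBBYXYXY#) ⊢ (s0, ε, BBBBYXYXY#)
All input consumed; M is in state s0.

s0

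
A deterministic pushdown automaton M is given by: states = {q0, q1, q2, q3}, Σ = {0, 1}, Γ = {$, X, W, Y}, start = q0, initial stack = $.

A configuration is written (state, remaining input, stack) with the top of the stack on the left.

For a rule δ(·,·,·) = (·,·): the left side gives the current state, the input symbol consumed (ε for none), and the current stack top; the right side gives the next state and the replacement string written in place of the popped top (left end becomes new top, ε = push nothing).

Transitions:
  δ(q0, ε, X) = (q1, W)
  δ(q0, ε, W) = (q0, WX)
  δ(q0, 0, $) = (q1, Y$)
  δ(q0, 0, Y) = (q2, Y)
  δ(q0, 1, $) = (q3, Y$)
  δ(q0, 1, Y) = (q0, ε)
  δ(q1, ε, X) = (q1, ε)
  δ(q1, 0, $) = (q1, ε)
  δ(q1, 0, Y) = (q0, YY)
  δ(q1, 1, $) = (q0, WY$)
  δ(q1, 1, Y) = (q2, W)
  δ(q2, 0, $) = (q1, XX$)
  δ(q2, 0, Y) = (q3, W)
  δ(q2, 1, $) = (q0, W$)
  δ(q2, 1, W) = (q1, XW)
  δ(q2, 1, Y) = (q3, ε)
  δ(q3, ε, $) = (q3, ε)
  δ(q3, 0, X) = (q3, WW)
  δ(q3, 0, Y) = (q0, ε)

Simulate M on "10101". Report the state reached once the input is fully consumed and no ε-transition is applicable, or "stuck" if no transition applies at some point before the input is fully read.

q3

(q0, 10101, $) ⊢ (q3, 0101, Y$) ⊢ (q0, 101, $) ⊢ (q3, 01, Y$) ⊢ (q0, 1, $) ⊢ (q3, ε, Y$)
All input consumed; M is in state q3.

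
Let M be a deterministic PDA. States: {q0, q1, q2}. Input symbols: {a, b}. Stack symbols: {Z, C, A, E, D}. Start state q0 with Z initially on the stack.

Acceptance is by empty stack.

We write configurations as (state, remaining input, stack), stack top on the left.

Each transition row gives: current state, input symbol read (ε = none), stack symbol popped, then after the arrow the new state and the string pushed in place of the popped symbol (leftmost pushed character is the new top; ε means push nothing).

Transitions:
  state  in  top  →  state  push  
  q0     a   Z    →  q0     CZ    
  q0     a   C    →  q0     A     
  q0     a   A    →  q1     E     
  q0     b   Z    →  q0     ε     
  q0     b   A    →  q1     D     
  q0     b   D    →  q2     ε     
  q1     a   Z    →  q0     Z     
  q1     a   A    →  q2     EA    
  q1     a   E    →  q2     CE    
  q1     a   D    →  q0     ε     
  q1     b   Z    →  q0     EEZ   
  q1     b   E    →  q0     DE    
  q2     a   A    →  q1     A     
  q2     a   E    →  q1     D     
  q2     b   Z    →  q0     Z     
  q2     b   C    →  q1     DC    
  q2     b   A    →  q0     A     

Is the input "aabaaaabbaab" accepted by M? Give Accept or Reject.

Accept

(q0, aabaaaabbaab, Z)
  read a, top Z: go to q0, push CZ → (q0, abaaaabbaab, CZ)
  read a, top C: go to q0, push A → (q0, baaaabbaab, AZ)
  read b, top A: go to q1, push D → (q1, aaaabbaab, DZ)
  read a, top D: go to q0, push ε → (q0, aaabbaab, Z)
  read a, top Z: go to q0, push CZ → (q0, aabbaab, CZ)
  read a, top C: go to q0, push A → (q0, abbaab, AZ)
  read a, top A: go to q1, push E → (q1, bbaab, EZ)
  read b, top E: go to q0, push DE → (q0, baab, DEZ)
  read b, top D: go to q2, push ε → (q2, aab, EZ)
  read a, top E: go to q1, push D → (q1, ab, DZ)
  read a, top D: go to q0, push ε → (q0, b, Z)
  read b, top Z: go to q0, push ε → (q0, ε, ε)
All input consumed and the stack is empty.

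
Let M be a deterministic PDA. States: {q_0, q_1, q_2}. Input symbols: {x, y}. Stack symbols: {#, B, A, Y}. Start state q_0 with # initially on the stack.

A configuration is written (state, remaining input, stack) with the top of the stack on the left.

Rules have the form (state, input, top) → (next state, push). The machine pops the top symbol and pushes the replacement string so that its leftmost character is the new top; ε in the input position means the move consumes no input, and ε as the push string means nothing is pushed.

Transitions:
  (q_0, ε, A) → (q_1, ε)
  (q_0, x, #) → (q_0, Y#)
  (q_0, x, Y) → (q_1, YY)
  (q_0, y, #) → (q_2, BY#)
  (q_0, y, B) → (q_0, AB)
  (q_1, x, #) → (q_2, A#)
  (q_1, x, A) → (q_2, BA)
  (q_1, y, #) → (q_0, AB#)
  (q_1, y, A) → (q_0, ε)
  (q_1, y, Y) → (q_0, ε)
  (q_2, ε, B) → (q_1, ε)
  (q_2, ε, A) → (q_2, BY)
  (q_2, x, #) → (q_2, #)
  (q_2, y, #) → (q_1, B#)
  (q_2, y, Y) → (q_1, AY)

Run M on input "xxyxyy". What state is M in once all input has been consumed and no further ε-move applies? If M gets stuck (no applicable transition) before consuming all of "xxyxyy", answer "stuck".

(q_0, xxyxyy, #)
  read x, top #: go to q_0, push Y# → (q_0, xyxyy, Y#)
  read x, top Y: go to q_1, push YY → (q_1, yxyy, YY#)
  read y, top Y: go to q_0, push ε → (q_0, xyy, Y#)
  read x, top Y: go to q_1, push YY → (q_1, yy, YY#)
  read y, top Y: go to q_0, push ε → (q_0, y, Y#)
No transition for (q_0, y, top Y); M blocks with input y remaining.

stuck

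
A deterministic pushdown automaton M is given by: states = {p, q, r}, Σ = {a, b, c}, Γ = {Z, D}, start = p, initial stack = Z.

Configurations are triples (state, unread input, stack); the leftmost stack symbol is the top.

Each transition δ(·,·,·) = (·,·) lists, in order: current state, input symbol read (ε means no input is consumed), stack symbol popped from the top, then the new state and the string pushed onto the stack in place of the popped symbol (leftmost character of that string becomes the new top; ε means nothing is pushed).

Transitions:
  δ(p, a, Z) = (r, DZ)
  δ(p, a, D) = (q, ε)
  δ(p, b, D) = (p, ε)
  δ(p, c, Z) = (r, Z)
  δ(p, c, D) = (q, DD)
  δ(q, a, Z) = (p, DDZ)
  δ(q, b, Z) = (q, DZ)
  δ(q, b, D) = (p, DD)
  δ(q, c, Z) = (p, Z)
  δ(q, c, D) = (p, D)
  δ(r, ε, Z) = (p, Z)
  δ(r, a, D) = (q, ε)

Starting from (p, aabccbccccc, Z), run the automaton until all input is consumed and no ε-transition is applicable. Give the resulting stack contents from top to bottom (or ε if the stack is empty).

(p, aabccbccccc, Z)
  read a, top Z: go to r, push DZ → (r, abccbccccc, DZ)
  read a, top D: go to q, push ε → (q, bccbccccc, Z)
  read b, top Z: go to q, push DZ → (q, ccbccccc, DZ)
  read c, top D: go to p, push D → (p, cbccccc, DZ)
  read c, top D: go to q, push DD → (q, bccccc, DDZ)
  read b, top D: go to p, push DD → (p, ccccc, DDDZ)
  read c, top D: go to q, push DD → (q, cccc, DDDDZ)
  read c, top D: go to p, push D → (p, ccc, DDDDZ)
  read c, top D: go to q, push DD → (q, cc, DDDDDZ)
  read c, top D: go to p, push D → (p, c, DDDDDZ)
  read c, top D: go to q, push DD → (q, ε, DDDDDDZ)
All input consumed in state q with stack DDDDDDZ.

DDDDDDZ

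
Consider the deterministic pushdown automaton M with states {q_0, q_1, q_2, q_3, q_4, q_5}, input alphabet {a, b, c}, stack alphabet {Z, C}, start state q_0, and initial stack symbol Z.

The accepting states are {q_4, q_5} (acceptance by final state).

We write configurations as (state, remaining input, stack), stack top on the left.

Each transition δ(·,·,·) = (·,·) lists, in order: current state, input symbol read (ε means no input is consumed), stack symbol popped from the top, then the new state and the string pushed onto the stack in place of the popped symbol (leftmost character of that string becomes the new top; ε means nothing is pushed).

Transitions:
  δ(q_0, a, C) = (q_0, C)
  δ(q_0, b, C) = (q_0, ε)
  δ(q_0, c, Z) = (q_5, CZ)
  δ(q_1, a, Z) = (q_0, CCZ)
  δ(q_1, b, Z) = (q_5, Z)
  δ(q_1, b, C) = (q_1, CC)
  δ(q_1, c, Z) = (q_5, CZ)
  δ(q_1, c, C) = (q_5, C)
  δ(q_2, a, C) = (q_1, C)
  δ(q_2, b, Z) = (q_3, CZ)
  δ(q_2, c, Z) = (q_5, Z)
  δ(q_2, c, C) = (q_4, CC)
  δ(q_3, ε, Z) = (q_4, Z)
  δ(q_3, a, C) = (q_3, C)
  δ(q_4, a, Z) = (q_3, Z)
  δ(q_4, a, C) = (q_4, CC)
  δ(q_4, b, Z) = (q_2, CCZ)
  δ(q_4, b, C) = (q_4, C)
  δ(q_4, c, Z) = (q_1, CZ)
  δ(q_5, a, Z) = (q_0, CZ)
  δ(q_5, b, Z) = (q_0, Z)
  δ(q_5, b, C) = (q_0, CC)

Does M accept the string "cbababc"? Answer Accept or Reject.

Accept

(q_0, cbababc, Z) ⊢ (q_5, bababc, CZ) ⊢ (q_0, ababc, CCZ) ⊢ (q_0, babc, CCZ) ⊢ (q_0, abc, CZ) ⊢ (q_0, bc, CZ) ⊢ (q_0, c, Z) ⊢ (q_5, ε, CZ)
All input consumed; state q_5 ∈ F.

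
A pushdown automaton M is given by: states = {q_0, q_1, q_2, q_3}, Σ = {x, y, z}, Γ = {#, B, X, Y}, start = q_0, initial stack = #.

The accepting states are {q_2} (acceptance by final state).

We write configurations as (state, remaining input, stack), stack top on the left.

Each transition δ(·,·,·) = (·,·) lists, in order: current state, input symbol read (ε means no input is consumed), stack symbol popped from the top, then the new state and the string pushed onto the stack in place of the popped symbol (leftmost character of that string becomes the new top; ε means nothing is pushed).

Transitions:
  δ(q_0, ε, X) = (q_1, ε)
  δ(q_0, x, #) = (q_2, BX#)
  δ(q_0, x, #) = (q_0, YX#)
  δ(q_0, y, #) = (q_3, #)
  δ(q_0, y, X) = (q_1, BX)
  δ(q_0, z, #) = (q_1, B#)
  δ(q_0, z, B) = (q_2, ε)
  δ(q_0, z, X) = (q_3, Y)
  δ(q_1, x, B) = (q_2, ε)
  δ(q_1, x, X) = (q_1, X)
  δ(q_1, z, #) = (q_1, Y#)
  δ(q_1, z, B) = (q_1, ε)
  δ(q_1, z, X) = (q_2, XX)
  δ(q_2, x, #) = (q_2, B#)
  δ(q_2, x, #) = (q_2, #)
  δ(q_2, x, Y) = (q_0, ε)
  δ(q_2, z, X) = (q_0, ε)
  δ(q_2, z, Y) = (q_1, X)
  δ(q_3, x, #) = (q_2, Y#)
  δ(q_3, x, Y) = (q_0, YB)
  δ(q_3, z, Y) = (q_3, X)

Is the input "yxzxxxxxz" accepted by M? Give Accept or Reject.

Accept

One accepting computation: (q_0, yxzxxxxxz, #) ⊢ (q_3, xzxxxxxz, #) ⊢ (q_2, zxxxxxz, Y#) ⊢ (q_1, xxxxxz, X#) ⊢ (q_1, xxxxz, X#) ⊢ (q_1, xxxz, X#) ⊢ (q_1, xxz, X#) ⊢ (q_1, xz, X#) ⊢ (q_1, z, X#) ⊢ (q_2, ε, XX#)
All input consumed and state q_2 ∈ F.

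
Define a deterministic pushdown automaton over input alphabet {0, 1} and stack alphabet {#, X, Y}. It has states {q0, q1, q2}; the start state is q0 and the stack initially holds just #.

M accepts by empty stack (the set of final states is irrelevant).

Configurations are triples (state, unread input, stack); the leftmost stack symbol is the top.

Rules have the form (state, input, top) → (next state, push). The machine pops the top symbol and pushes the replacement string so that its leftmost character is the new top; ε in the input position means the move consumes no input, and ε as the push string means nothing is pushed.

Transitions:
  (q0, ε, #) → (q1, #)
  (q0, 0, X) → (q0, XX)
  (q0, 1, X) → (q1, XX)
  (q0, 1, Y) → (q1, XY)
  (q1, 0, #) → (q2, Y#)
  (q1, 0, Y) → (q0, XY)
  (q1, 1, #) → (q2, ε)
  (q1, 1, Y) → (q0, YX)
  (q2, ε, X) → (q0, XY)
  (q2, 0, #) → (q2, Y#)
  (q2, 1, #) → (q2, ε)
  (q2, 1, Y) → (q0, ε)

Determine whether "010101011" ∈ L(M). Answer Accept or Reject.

Accept

(q0, 010101011, #)
  ε-move, top #: go to q1, push # → (q1, 010101011, #)
  read 0, top #: go to q2, push Y# → (q2, 10101011, Y#)
  read 1, top Y: go to q0, push ε → (q0, 0101011, #)
  ε-move, top #: go to q1, push # → (q1, 0101011, #)
  read 0, top #: go to q2, push Y# → (q2, 101011, Y#)
  read 1, top Y: go to q0, push ε → (q0, 01011, #)
  ε-move, top #: go to q1, push # → (q1, 01011, #)
  read 0, top #: go to q2, push Y# → (q2, 1011, Y#)
  read 1, top Y: go to q0, push ε → (q0, 011, #)
  ε-move, top #: go to q1, push # → (q1, 011, #)
  read 0, top #: go to q2, push Y# → (q2, 11, Y#)
  read 1, top Y: go to q0, push ε → (q0, 1, #)
  ε-move, top #: go to q1, push # → (q1, 1, #)
  read 1, top #: go to q2, push ε → (q2, ε, ε)
All input consumed and the stack is empty.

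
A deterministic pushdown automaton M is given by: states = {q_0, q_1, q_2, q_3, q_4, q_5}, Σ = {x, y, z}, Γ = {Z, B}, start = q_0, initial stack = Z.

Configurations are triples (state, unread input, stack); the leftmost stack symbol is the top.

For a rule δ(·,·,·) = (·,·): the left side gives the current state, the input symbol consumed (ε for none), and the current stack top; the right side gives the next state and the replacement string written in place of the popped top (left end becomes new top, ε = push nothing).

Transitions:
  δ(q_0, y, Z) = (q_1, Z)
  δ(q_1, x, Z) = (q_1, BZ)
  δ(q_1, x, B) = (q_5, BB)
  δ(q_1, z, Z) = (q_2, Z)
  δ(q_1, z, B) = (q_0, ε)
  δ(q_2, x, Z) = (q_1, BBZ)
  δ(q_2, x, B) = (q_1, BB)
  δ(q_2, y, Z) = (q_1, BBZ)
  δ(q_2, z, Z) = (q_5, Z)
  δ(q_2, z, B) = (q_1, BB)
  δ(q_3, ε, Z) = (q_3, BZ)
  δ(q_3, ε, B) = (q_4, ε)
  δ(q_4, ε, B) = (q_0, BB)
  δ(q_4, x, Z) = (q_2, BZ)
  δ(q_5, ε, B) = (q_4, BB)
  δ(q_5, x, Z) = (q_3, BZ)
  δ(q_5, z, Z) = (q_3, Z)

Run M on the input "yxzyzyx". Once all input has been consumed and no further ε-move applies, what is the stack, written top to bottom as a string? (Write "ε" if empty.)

BBBBBZ

(q_0, yxzyzyx, Z)
  read y, top Z: go to q_1, push Z → (q_1, xzyzyx, Z)
  read x, top Z: go to q_1, push BZ → (q_1, zyzyx, BZ)
  read z, top B: go to q_0, push ε → (q_0, yzyx, Z)
  read y, top Z: go to q_1, push Z → (q_1, zyx, Z)
  read z, top Z: go to q_2, push Z → (q_2, yx, Z)
  read y, top Z: go to q_1, push BBZ → (q_1, x, BBZ)
  read x, top B: go to q_5, push BB → (q_5, ε, BBBZ)
  ε-move, top B: go to q_4, push BB → (q_4, ε, BBBBZ)
  ε-move, top B: go to q_0, push BB → (q_0, ε, BBBBBZ)
All input consumed in state q_0 with stack BBBBBZ.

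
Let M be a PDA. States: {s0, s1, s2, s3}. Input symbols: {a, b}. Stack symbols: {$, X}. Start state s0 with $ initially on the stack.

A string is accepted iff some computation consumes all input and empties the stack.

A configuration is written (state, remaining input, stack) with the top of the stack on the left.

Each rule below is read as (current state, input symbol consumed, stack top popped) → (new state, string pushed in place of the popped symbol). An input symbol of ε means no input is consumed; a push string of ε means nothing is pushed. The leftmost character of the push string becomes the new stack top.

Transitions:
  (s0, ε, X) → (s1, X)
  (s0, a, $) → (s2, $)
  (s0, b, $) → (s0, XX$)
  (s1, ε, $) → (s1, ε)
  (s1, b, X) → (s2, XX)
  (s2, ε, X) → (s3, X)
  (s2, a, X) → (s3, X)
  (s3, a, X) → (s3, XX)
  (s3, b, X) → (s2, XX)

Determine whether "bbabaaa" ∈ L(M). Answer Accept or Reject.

No computation consumes all input and empties the stack.

Reject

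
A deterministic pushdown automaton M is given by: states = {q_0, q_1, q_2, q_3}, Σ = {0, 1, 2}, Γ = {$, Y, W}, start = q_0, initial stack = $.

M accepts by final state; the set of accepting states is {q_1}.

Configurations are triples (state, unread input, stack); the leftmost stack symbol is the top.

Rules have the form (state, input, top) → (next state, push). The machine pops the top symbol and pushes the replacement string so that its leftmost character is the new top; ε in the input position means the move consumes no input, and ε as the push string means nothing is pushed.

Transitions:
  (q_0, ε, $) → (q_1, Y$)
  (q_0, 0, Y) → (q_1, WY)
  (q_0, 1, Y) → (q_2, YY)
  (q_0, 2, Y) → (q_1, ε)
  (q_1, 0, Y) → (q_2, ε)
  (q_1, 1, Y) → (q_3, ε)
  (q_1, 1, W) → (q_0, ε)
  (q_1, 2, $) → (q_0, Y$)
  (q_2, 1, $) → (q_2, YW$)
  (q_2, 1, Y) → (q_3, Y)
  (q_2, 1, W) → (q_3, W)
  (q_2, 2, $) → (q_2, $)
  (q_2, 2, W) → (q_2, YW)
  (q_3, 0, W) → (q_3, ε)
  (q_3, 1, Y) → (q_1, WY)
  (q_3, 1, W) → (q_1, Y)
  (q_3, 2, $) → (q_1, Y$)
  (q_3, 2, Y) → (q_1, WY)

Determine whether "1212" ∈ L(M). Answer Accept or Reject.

(q_0, 1212, $)
  ε-move, top $: go to q_1, push Y$ → (q_1, 1212, Y$)
  read 1, top Y: go to q_3, push ε → (q_3, 212, $)
  read 2, top $: go to q_1, push Y$ → (q_1, 12, Y$)
  read 1, top Y: go to q_3, push ε → (q_3, 2, $)
  read 2, top $: go to q_1, push Y$ → (q_1, ε, Y$)
All input consumed; state q_1 ∈ F.

Accept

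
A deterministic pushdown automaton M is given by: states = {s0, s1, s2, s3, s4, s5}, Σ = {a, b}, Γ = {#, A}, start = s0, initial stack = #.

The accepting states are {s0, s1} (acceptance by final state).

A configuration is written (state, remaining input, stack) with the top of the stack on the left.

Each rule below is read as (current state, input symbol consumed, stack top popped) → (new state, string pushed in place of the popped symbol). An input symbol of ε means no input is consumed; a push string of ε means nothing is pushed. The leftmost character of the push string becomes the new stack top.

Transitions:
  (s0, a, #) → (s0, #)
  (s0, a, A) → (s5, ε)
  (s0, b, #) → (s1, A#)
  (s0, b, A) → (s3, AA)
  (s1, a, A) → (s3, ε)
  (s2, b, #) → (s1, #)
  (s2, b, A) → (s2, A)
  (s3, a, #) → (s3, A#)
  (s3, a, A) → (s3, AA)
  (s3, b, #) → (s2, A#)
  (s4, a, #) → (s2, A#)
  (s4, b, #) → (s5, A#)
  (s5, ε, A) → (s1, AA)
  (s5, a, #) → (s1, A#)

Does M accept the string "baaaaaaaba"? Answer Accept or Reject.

(s0, baaaaaaaba, #) ⊢ (s1, aaaaaaaba, A#) ⊢ (s3, aaaaaaba, #) ⊢ (s3, aaaaaba, A#) ⊢ (s3, aaaaba, AA#) ⊢ (s3, aaaba, AAA#) ⊢ (s3, aaba, AAAA#) ⊢ (s3, aba, AAAAA#) ⊢ (s3, ba, AAAAAA#)
No transition applies at (s3, ba, AAAAAA#); input not fully consumed.

Reject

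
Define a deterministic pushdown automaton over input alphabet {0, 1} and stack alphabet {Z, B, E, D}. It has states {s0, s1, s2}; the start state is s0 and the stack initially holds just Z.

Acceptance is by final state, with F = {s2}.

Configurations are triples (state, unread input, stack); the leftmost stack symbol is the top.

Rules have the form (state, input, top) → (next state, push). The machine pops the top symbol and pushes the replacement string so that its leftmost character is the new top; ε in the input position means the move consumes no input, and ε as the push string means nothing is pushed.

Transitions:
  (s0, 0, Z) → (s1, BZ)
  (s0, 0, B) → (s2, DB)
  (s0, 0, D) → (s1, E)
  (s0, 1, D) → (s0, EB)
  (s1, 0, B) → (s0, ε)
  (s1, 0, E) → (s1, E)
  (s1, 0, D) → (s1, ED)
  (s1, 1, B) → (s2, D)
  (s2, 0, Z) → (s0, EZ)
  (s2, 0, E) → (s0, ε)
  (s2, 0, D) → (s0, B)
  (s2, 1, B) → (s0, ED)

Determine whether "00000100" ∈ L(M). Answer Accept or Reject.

(s0, 00000100, Z) ⊢ (s1, 0000100, BZ) ⊢ (s0, 000100, Z) ⊢ (s1, 00100, BZ) ⊢ (s0, 0100, Z) ⊢ (s1, 100, BZ) ⊢ (s2, 00, DZ) ⊢ (s0, 0, BZ) ⊢ (s2, ε, DBZ)
All input consumed; state s2 ∈ F.

Accept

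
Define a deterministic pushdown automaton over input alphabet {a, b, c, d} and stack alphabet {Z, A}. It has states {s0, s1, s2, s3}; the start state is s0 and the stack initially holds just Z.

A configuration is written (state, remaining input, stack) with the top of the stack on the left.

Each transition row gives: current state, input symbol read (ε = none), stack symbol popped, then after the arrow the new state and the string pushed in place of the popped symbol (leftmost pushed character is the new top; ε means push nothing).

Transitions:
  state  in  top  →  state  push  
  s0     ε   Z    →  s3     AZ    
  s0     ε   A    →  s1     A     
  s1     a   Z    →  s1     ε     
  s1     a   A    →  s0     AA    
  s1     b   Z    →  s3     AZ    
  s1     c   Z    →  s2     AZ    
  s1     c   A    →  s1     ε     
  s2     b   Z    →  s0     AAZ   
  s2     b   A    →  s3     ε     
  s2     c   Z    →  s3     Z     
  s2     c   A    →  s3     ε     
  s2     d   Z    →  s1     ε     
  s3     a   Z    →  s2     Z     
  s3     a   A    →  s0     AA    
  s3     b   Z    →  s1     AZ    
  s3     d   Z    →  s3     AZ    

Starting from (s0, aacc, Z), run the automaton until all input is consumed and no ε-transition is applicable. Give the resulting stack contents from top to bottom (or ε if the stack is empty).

(s0, aacc, Z)
  ε-move, top Z: go to s3, push AZ → (s3, aacc, AZ)
  read a, top A: go to s0, push AA → (s0, acc, AAZ)
  ε-move, top A: go to s1, push A → (s1, acc, AAZ)
  read a, top A: go to s0, push AA → (s0, cc, AAAZ)
  ε-move, top A: go to s1, push A → (s1, cc, AAAZ)
  read c, top A: go to s1, push ε → (s1, c, AAZ)
  read c, top A: go to s1, push ε → (s1, ε, AZ)
All input consumed in state s1 with stack AZ.

AZ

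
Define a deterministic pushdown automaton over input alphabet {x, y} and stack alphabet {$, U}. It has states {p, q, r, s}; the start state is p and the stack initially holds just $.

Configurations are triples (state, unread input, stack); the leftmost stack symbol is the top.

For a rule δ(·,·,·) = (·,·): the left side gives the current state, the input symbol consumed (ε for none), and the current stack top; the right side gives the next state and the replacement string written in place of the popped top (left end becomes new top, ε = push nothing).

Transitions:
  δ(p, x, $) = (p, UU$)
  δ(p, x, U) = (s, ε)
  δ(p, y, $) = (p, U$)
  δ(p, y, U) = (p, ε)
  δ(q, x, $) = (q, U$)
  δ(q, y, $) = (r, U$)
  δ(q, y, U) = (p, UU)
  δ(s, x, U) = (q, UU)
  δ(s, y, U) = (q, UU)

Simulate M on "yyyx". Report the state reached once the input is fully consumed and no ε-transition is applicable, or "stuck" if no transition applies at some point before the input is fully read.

s

(p, yyyx, $)
  read y, top $: go to p, push U$ → (p, yyx, U$)
  read y, top U: go to p, push ε → (p, yx, $)
  read y, top $: go to p, push U$ → (p, x, U$)
  read x, top U: go to s, push ε → (s, ε, $)
All input consumed; M is in state s.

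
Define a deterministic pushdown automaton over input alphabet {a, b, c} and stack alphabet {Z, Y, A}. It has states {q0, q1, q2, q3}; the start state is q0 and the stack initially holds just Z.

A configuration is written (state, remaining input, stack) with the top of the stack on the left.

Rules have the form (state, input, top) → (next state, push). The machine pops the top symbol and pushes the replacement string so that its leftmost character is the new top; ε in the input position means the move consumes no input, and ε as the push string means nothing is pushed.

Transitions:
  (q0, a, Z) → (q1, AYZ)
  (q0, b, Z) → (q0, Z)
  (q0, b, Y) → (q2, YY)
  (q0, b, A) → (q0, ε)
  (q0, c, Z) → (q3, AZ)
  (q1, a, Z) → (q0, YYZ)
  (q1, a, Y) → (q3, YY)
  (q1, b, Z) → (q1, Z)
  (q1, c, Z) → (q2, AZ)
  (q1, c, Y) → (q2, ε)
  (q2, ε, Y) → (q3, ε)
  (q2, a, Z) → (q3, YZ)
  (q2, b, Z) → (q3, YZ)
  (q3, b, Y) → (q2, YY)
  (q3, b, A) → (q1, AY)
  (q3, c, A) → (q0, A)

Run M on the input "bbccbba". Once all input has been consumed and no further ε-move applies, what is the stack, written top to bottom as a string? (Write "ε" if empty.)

AYZ

(q0, bbccbba, Z) ⊢ (q0, bccbba, Z) ⊢ (q0, ccbba, Z) ⊢ (q3, cbba, AZ) ⊢ (q0, bba, AZ) ⊢ (q0, ba, Z) ⊢ (q0, a, Z) ⊢ (q1, ε, AYZ)
All input consumed in state q1 with stack AYZ.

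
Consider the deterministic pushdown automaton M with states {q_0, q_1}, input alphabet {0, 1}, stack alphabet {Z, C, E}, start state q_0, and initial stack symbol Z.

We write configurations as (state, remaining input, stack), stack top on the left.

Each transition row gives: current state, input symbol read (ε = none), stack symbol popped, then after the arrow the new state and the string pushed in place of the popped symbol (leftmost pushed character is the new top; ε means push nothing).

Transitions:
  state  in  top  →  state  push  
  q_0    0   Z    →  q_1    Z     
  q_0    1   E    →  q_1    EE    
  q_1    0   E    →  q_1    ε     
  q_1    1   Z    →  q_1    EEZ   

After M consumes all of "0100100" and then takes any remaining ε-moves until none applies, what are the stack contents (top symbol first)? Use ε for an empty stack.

Z

(q_0, 0100100, Z)
  read 0, top Z: go to q_1, push Z → (q_1, 100100, Z)
  read 1, top Z: go to q_1, push EEZ → (q_1, 00100, EEZ)
  read 0, top E: go to q_1, push ε → (q_1, 0100, EZ)
  read 0, top E: go to q_1, push ε → (q_1, 100, Z)
  read 1, top Z: go to q_1, push EEZ → (q_1, 00, EEZ)
  read 0, top E: go to q_1, push ε → (q_1, 0, EZ)
  read 0, top E: go to q_1, push ε → (q_1, ε, Z)
All input consumed in state q_1 with stack Z.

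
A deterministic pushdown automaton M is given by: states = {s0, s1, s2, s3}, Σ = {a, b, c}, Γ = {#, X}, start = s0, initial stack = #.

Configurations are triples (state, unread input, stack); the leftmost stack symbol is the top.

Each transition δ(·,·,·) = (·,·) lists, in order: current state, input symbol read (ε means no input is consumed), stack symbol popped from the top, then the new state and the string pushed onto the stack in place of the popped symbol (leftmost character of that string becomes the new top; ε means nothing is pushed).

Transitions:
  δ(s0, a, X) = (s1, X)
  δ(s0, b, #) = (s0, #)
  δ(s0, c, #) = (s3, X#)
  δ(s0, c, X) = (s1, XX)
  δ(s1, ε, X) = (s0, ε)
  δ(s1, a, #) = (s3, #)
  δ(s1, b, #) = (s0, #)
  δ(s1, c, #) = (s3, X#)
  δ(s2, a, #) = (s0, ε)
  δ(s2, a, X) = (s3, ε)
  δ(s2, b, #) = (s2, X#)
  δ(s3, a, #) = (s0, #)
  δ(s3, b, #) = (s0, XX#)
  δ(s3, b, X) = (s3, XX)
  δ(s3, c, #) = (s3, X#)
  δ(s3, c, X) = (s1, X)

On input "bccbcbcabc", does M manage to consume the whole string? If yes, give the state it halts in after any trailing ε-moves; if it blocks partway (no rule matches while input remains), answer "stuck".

(s0, bccbcbcabc, #)
  read b, top #: go to s0, push # → (s0, ccbcbcabc, #)
  read c, top #: go to s3, push X# → (s3, cbcbcabc, X#)
  read c, top X: go to s1, push X → (s1, bcbcabc, X#)
  ε-move, top X: go to s0, push ε → (s0, bcbcabc, #)
  read b, top #: go to s0, push # → (s0, cbcabc, #)
  read c, top #: go to s3, push X# → (s3, bcabc, X#)
  read b, top X: go to s3, push XX → (s3, cabc, XX#)
  read c, top X: go to s1, push X → (s1, abc, XX#)
  ε-move, top X: go to s0, push ε → (s0, abc, X#)
  read a, top X: go to s1, push X → (s1, bc, X#)
  ε-move, top X: go to s0, push ε → (s0, bc, #)
  read b, top #: go to s0, push # → (s0, c, #)
  read c, top #: go to s3, push X# → (s3, ε, X#)
All input consumed; M is in state s3.

s3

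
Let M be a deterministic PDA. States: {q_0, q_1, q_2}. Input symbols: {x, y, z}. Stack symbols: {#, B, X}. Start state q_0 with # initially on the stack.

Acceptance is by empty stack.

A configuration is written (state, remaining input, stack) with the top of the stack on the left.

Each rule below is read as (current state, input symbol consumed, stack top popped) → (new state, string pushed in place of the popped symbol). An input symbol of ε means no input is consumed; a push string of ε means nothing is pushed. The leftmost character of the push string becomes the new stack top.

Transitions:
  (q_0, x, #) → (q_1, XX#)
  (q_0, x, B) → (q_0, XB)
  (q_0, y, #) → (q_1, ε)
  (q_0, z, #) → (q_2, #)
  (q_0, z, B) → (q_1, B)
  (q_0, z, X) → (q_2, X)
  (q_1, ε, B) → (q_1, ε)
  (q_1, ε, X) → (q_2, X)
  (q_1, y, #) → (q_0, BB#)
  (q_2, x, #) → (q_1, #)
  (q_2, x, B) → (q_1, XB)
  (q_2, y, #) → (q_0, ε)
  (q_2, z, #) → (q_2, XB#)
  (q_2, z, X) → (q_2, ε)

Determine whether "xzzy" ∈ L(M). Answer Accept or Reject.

Accept

(q_0, xzzy, #)
  read x, top #: go to q_1, push XX# → (q_1, zzy, XX#)
  ε-move, top X: go to q_2, push X → (q_2, zzy, XX#)
  read z, top X: go to q_2, push ε → (q_2, zy, X#)
  read z, top X: go to q_2, push ε → (q_2, y, #)
  read y, top #: go to q_0, push ε → (q_0, ε, ε)
All input consumed and the stack is empty.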